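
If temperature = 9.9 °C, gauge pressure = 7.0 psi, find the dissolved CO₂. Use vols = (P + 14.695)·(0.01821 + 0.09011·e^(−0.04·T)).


vols = (7.0 + 14.695)·(0.01821 + 0.09011·e^(−0.04·9.9))

1.7108 volumes


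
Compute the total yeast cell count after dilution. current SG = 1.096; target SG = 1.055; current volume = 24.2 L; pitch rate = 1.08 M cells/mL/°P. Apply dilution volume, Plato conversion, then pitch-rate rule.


V_w = V·((SG_c−1)/(SG_t−1)−1);  °P = 259 − 259/SG_t;  cells = rate·(V+V_w)·°P
V_w = 24.2·((1.096−1)/(1.055−1)−1) = 18.0400
V_final = 24.2 + 18.0400 = 42.2400
°P = 259 − 259/1.055 = 13.5024
cells = 1.08·42.2400·13.5024

615.9673 billion cells


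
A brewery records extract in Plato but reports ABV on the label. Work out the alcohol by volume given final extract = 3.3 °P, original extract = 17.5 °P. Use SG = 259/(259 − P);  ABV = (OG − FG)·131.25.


OG = 259/(259 − 17.5) = 1.0725
FG = 259/(259 − 3.3) = 1.0129
ABV = (1.0725 − 1.0129)·131.25

7.8170 % ABV


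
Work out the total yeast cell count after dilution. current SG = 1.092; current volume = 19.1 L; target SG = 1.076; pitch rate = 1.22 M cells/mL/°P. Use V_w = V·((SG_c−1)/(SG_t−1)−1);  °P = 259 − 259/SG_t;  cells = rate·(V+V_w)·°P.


V_w = 19.1·((1.092−1)/(1.076−1)−1) = 4.0211
V_final = 19.1 + 4.0211 = 23.1211
°P = 259 − 259/1.076 = 18.2937
cells = 1.22·23.1211·18.2937

516.0224 billion cells


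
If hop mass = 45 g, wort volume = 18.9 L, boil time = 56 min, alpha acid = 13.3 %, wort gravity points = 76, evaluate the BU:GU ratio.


U = 1.65·0.000125^(GP/1000)·(1−e^(−0.04t))/4.15;  IBU = (α/100)·m·U·1000/V;  BU:GU = IBU/GP
U = 1.65·0.000125^(76/1000)·(1−e^(−0.04·56))/4.15 = 0.1794
IBU = (13.3/100)·45·0.1794·1000/18.9 = 56.8222
BU:GU = 56.8222/76

0.7477


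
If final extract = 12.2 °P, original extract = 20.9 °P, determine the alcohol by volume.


SG = 259/(259 − P);  ABV = (OG − FG)·131.25
OG = 259/(259 − 20.9) = 1.0878
FG = 259/(259 − 12.2) = 1.0494
ABV = (1.0878 − 1.0494)·131.25

5.0328 % ABV


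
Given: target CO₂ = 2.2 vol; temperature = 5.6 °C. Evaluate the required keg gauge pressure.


psi = vols/(0.01821 + 0.09011·e^(−0.04·T)) − 14.695
psi = 2.2/(0.01821 + 0.09011·e^(−0.04·5.6)) − 14.695

9.6854 psi


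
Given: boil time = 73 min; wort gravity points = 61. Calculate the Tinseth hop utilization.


U = 1.65·0.000125^(GP/1000) · (1 − e^(−0.04·t))/4.15
bigness = 1.65·0.000125^(61/1000) = 0.9537
boil_factor = (1 − e^(−0.04·73))/4.15 = 0.2280
U = 0.9537 · 0.2280

0.2174


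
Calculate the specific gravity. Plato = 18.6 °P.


SG = 259/(259 − P)
SG = 259/(259 − 18.6)

1.0774


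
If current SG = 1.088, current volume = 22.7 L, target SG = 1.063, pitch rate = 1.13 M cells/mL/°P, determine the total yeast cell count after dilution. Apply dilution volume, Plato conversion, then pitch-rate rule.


V_w = V·((SG_c−1)/(SG_t−1)−1);  °P = 259 − 259/SG_t;  cells = rate·(V+V_w)·°P
V_w = 22.7·((1.088−1)/(1.063−1)−1) = 9.0079
V_final = 22.7 + 9.0079 = 31.7079
°P = 259 − 259/1.063 = 15.3500
cells = 1.13·31.7079·15.3500

549.9883 billion cells


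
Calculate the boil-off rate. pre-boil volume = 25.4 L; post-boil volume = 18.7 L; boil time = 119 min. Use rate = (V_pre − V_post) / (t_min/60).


rate = (25.4 − 18.7) / (119/60)

3.3782 L/hr


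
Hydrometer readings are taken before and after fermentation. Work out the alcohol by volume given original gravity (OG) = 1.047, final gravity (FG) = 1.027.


ABV = (OG − FG) · 131.25
ABV = (1.047 − 1.027) · 131.25

2.6250 % ABV


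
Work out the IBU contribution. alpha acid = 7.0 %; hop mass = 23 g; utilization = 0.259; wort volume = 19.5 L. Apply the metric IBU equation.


IBU = (α/100)·mass·U·1000 / V
IBU = (7.0/100)·23·0.259·1000 / 19.5

21.3841 IBU


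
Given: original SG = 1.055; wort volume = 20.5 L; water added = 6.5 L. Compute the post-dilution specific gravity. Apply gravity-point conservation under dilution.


SG_new = 1 + (SG_old − 1)·V_old/(V_old + V_water)
pts = (1.055 − 1)·1000·20.5/(20.5 + 6.5) = 41.7593
SG_new = 1 + 41.7593/1000

1.0418


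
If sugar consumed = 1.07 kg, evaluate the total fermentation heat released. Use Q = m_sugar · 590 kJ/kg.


Q = 1.07 · 590

631.3000 kJ


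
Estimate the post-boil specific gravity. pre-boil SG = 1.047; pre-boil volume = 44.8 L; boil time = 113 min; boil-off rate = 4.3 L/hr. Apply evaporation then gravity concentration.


V_post = V_pre − rate·(t/60);  SG_post = 1 + (SG_pre−1)·V_pre/V_post
V_post = 44.8 − 4.3·(113/60) = 36.7017
SG_post = 1 + (1.047 − 1)·44.8/36.7017

1.0574


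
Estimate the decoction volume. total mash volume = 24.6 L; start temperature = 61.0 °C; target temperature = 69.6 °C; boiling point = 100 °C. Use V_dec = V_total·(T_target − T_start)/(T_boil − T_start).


V_dec = 24.6·(69.6 − 61.0)/(100 − 61.0)

5.4246 L


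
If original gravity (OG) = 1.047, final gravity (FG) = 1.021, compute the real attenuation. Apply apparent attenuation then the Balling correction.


AA = (OG−FG)/(OG−1)·100;  RA = AA·0.8192
AA = (1.047 − 1.021)/(1.047 − 1)·100 = 55.3191
RA = 55.3191·0.8192

45.3174 %


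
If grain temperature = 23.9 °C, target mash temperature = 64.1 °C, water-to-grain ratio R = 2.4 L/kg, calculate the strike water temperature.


T_strike = (0.41/R)·(T_mash − T_grain) + T_mash
T_strike = (0.41/2.4)·(64.1 − 23.9) + 64.1

70.9675 °C


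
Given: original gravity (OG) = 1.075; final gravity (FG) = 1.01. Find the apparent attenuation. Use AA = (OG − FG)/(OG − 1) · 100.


AA = (1.075 − 1.01)/(1.075 − 1) · 100

86.6667 %


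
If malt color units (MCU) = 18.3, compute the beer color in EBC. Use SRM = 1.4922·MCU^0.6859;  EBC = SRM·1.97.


SRM = 1.4922·18.3^0.6859 = 10.9583
EBC = 10.9583·1.97

21.5878 EBC


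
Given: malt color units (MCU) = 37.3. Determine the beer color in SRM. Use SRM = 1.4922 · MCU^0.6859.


SRM = 1.4922 · 37.3^0.6859

17.8592 SRM


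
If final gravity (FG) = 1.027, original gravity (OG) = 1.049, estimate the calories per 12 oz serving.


ABW = (OG−FG)·131.25·0.79/FG;  °P = 259 − 259/SG (for OG→OE and FG→AE);  RE = 0.1808·OE + 0.8192·AE;  Cal = (6.9·ABW + 4·(RE−0.1))·FG·3.55
ABW = (1.049 − 1.027)·131.25·0.79/1.027 = 2.2212
OE = 259 − 259/1.049 = 12.0982 °P
AE = 259 − 259/1.027 = 6.8092 °P
RE = 0.1808·12.0982 + 0.8192·6.8092 = 7.7654 °P
Cal = (6.9·2.2212 + 4·(7.7654−0.1))·1.027·3.55

167.6639 kcal


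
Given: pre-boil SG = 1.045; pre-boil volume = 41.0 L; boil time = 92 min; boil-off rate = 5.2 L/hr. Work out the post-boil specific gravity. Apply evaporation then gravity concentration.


V_post = V_pre − rate·(t/60);  SG_post = 1 + (SG_pre−1)·V_pre/V_post
V_post = 41.0 − 5.2·(92/60) = 33.0267
SG_post = 1 + (1.045 − 1)·41.0/33.0267

1.0559


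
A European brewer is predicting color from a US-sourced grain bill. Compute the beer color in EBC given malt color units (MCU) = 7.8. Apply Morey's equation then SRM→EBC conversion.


SRM = 1.4922·MCU^0.6859;  EBC = SRM·1.97
SRM = 1.4922·7.8^0.6859 = 6.1054
EBC = 6.1054·1.97

12.0277 EBC


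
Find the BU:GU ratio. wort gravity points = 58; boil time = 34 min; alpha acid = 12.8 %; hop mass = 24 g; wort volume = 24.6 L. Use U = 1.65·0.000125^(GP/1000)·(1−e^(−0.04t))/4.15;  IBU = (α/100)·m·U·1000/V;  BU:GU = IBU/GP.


U = 1.65·0.000125^(58/1000)·(1−e^(−0.04·34))/4.15 = 0.1755
IBU = (12.8/100)·24·0.1755·1000/24.6 = 21.9144
BU:GU = 21.9144/58

0.3778


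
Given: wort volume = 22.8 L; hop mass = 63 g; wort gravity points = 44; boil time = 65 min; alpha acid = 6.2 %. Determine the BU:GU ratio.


U = 1.65·0.000125^(GP/1000)·(1−e^(−0.04t))/4.15;  IBU = (α/100)·m·U·1000/V;  BU:GU = IBU/GP
U = 1.65·0.000125^(44/1000)·(1−e^(−0.04·65))/4.15 = 0.2478
IBU = (6.2/100)·63·0.2478·1000/22.8 = 42.4600
BU:GU = 42.4600/44

0.9650


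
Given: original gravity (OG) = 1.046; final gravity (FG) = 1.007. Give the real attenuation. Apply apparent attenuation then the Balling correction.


AA = (OG−FG)/(OG−1)·100;  RA = AA·0.8192
AA = (1.046 − 1.007)/(1.046 − 1)·100 = 84.7826
RA = 84.7826·0.8192

69.4539 %


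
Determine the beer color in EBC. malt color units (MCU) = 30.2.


SRM = 1.4922·MCU^0.6859;  EBC = SRM·1.97
SRM = 1.4922·30.2^0.6859 = 15.4513
EBC = 15.4513·1.97

30.4390 EBC


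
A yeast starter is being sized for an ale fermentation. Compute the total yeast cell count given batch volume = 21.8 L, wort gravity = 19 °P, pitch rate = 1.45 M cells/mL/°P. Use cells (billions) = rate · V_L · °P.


cells = 1.45 · 21.8 · 19

600.5900 billion cells


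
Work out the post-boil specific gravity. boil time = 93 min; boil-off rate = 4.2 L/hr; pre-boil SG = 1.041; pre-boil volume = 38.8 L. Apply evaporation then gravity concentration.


V_post = V_pre − rate·(t/60);  SG_post = 1 + (SG_pre−1)·V_pre/V_post
V_post = 38.8 − 4.2·(93/60) = 32.2900
SG_post = 1 + (1.041 − 1)·38.8/32.2900

1.0493


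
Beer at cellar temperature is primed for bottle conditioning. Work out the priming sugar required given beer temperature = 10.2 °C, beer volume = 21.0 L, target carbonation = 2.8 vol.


residual = 14.695·(0.01821 + 0.09011·e^(−0.04·T));  sugar = (target − residual)·4.0·V
residual = 14.695·(0.01821 + 0.09011·e^(−0.04·10.2)) = 1.1481
sugar = (2.8 − 1.1481)·4.0·21.0

138.7564 g


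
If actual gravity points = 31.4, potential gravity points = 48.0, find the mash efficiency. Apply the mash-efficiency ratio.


efficiency = actual / potential × 100
efficiency = 31.4 / 48.0 × 100

65.4167 %


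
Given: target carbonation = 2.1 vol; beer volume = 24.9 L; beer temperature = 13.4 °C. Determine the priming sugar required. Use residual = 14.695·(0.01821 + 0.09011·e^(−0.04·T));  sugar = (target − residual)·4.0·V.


residual = 14.695·(0.01821 + 0.09011·e^(−0.04·13.4)) = 1.0423
sugar = (2.1 − 1.0423)·4.0·24.9

105.3425 g


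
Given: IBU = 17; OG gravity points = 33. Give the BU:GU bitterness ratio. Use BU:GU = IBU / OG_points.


BU:GU = 17 / 33

0.5152


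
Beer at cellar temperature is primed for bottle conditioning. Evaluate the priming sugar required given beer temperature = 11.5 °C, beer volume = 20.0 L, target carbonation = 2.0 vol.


residual = 14.695·(0.01821 + 0.09011·e^(−0.04·T));  sugar = (target − residual)·4.0·V
residual = 14.695·(0.01821 + 0.09011·e^(−0.04·11.5)) = 1.1035
sugar = (2.0 − 1.1035)·4.0·20.0

71.7184 g


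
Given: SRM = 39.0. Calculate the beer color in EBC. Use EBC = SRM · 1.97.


EBC = 39.0 · 1.97

76.8300 EBC


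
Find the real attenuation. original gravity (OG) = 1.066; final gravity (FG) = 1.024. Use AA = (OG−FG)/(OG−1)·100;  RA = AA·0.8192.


AA = (1.066 − 1.024)/(1.066 − 1)·100 = 63.6364
RA = 63.6364·0.8192

52.1309 %


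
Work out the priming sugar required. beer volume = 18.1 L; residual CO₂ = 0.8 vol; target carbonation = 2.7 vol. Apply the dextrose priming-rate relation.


sugar = (target − residual)·4.0·V
sugar = (2.7 − 0.8)·4.0·18.1

137.5600 g


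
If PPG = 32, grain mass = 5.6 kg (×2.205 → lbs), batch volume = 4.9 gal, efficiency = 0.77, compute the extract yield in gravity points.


points = lbs × PPG × eff / vol
lbs = 5.6 × 2.205 = 12.3480
points = 12.3480 × 32 × 0.77 / 4.9

62.0928 points


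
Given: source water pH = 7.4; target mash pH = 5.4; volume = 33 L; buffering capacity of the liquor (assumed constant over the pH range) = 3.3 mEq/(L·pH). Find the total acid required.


acid = buffering capacity · (pH_source − pH_target) · V
acid = 3.3 · (7.4 − 5.4) · 33

217.8000 mEq


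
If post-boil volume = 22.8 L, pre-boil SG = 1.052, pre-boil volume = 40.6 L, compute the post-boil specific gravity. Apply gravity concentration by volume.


SG_post = 1 + (SG_pre − 1)·V_pre/V_post
pts_pre = (1.052 − 1)·1000 = 52.0000
pts_post = 52.0000·40.6/22.8 = 92.5965
SG_post = 1 + 92.5965/1000

1.0926


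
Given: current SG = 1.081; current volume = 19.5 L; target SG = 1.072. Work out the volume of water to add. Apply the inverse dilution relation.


V_water = V·((SG_curr − 1)/(SG_target − 1) − 1)
V_water = 19.5·((1.081 − 1)/(1.072 − 1) − 1)

2.4375 L


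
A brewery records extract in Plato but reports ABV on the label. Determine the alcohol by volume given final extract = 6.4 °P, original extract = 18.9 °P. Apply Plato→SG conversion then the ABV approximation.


SG = 259/(259 − P);  ABV = (OG − FG)·131.25
OG = 259/(259 − 18.9) = 1.0787
FG = 259/(259 − 6.4) = 1.0253
ABV = (1.0787 − 1.0253)·131.25

7.0062 % ABV


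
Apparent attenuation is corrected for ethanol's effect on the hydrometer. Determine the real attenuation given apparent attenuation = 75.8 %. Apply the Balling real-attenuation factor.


RA = AA · 0.8192
RA = 75.8 · 0.8192

62.0954 %


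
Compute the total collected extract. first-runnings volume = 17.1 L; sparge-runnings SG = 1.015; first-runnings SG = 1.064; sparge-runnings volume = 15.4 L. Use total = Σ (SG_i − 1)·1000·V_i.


first = (1.064 − 1)·1000·17.1 = 1094.4000
sparge = (1.015 − 1)·1000·15.4 = 231.0000
total = 1094.4000 + 231.0000

1325.4000 gravity·L


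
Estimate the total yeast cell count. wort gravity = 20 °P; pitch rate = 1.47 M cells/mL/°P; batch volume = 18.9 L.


cells (billions) = rate · V_L · °P
cells = 1.47 · 18.9 · 20

555.6600 billion cells


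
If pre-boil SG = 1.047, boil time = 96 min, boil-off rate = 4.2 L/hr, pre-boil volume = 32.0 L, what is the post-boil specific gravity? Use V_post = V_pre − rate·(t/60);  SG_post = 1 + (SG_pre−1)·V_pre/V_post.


V_post = 32.0 − 4.2·(96/60) = 25.2800
SG_post = 1 + (1.047 − 1)·32.0/25.2800

1.0595


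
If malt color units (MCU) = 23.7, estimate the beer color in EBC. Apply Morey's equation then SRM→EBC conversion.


SRM = 1.4922·MCU^0.6859;  EBC = SRM·1.97
SRM = 1.4922·23.7^0.6859 = 13.0848
EBC = 13.0848·1.97

25.7770 EBC


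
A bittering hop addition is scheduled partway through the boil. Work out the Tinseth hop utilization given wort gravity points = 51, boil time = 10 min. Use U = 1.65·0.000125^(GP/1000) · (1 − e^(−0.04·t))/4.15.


bigness = 1.65·0.000125^(51/1000) = 1.0433
boil_factor = (1 − e^(−0.04·10))/4.15 = 0.0794
U = 1.0433 · 0.0794

0.0829


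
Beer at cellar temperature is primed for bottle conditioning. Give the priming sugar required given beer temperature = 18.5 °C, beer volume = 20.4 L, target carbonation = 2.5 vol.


residual = 14.695·(0.01821 + 0.09011·e^(−0.04·T));  sugar = (target − residual)·4.0·V
residual = 14.695·(0.01821 + 0.09011·e^(−0.04·18.5)) = 0.8994
sugar = (2.5 − 0.8994)·4.0·20.4

130.6111 g


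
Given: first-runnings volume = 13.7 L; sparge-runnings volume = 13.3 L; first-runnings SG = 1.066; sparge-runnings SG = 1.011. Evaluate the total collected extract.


total = Σ (SG_i − 1)·1000·V_i
first = (1.066 − 1)·1000·13.7 = 904.2000
sparge = (1.011 − 1)·1000·13.3 = 146.3000
total = 904.2000 + 146.3000

1050.5000 gravity·L


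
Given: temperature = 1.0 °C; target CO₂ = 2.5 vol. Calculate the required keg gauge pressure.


psi = vols/(0.01821 + 0.09011·e^(−0.04·T)) − 14.695
psi = 2.5/(0.01821 + 0.09011·e^(−0.04·1.0)) − 14.695

9.1630 psi


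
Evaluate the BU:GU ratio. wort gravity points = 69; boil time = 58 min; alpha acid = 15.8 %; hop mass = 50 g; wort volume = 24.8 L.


U = 1.65·0.000125^(GP/1000)·(1−e^(−0.04t))/4.15;  IBU = (α/100)·m·U·1000/V;  BU:GU = IBU/GP
U = 1.65·0.000125^(69/1000)·(1−e^(−0.04·58))/4.15 = 0.1928
IBU = (15.8/100)·50·0.1928·1000/24.8 = 61.4289
BU:GU = 61.4289/69

0.8903


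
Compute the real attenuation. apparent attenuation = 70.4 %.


RA = AA · 0.8192
RA = 70.4 · 0.8192

57.6717 %


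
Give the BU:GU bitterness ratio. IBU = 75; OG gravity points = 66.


BU:GU = IBU / OG_points
BU:GU = 75 / 66

1.1364


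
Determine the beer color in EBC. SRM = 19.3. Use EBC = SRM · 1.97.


EBC = 19.3 · 1.97

38.0210 EBC


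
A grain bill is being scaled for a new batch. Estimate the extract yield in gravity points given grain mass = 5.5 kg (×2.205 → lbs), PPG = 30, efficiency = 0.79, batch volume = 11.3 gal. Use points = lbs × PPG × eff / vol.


lbs = 5.5 × 2.205 = 12.1275
points = 12.1275 × 30 × 0.79 / 11.3

25.4356 points


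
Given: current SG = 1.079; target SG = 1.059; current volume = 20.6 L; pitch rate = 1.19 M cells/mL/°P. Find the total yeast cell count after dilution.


V_w = V·((SG_c−1)/(SG_t−1)−1);  °P = 259 − 259/SG_t;  cells = rate·(V+V_w)·°P
V_w = 20.6·((1.079−1)/(1.059−1)−1) = 6.9831
V_final = 20.6 + 6.9831 = 27.5831
°P = 259 − 259/1.059 = 14.4297
cells = 1.19·27.5831·14.4297

473.6364 billion cells


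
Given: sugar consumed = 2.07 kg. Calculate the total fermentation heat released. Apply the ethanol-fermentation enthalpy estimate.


Q = m_sugar · 590 kJ/kg
Q = 2.07 · 590

1221.3000 kJ


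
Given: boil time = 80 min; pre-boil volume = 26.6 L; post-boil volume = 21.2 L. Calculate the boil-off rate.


rate = (V_pre − V_post) / (t_min/60)
rate = (26.6 − 21.2) / (80/60)

4.0500 L/hr


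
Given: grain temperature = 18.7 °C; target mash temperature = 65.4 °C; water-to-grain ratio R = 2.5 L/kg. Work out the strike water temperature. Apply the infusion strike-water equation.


T_strike = (0.41/R)·(T_mash − T_grain) + T_mash
T_strike = (0.41/2.5)·(65.4 − 18.7) + 65.4

73.0588 °C


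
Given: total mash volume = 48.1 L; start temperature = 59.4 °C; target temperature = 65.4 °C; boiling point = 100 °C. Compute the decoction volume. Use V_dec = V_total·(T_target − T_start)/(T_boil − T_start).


V_dec = 48.1·(65.4 − 59.4)/(100 − 59.4)

7.1084 L


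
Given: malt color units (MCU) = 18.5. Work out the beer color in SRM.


SRM = 1.4922 · MCU^0.6859
SRM = 1.4922 · 18.5^0.6859

11.0403 SRM


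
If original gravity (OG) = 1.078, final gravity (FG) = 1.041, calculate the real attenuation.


AA = (OG−FG)/(OG−1)·100;  RA = AA·0.8192
AA = (1.078 − 1.041)/(1.078 − 1)·100 = 47.4359
RA = 47.4359·0.8192

38.8595 %


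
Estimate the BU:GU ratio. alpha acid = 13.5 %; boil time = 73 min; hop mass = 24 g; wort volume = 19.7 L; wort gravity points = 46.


U = 1.65·0.000125^(GP/1000)·(1−e^(−0.04t))/4.15;  IBU = (α/100)·m·U·1000/V;  BU:GU = IBU/GP
U = 1.65·0.000125^(46/1000)·(1−e^(−0.04·73))/4.15 = 0.2488
IBU = (13.5/100)·24·0.2488·1000/19.7 = 40.9161
BU:GU = 40.9161/46

0.8895


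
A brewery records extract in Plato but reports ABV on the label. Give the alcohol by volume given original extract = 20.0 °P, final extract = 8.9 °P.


SG = 259/(259 − P);  ABV = (OG − FG)·131.25
OG = 259/(259 − 20.0) = 1.0837
FG = 259/(259 − 8.9) = 1.0356
ABV = (1.0837 − 1.0356)·131.25

6.3126 % ABV


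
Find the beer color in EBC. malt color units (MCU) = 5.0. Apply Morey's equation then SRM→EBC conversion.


SRM = 1.4922·MCU^0.6859;  EBC = SRM·1.97
SRM = 1.4922·5.0^0.6859 = 4.5004
EBC = 4.5004·1.97

8.8658 EBC


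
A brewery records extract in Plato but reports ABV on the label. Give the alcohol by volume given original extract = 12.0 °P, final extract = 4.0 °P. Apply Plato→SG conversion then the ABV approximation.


SG = 259/(259 − P);  ABV = (OG − FG)·131.25
OG = 259/(259 − 12.0) = 1.0486
FG = 259/(259 − 4.0) = 1.0157
ABV = (1.0486 − 1.0157)·131.25

4.3177 % ABV


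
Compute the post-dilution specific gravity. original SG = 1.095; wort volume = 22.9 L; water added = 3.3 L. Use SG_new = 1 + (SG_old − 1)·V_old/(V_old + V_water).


pts = (1.095 − 1)·1000·22.9/(22.9 + 3.3) = 83.0344
SG_new = 1 + 83.0344/1000

1.0830


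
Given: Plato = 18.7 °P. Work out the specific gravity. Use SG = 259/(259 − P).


SG = 259/(259 − 18.7)

1.0778


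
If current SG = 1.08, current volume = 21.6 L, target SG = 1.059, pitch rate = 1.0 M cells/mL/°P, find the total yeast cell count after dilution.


V_w = V·((SG_c−1)/(SG_t−1)−1);  °P = 259 − 259/SG_t;  cells = rate·(V+V_w)·°P
V_w = 21.6·((1.08−1)/(1.059−1)−1) = 7.6881
V_final = 21.6 + 7.6881 = 29.2881
°P = 259 − 259/1.059 = 14.4297
cells = 1.0·29.2881·14.4297

422.6176 billion cells


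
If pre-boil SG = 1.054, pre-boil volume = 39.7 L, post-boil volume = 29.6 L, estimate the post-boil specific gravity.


SG_post = 1 + (SG_pre − 1)·V_pre/V_post
pts_pre = (1.054 − 1)·1000 = 54.0000
pts_post = 54.0000·39.7/29.6 = 72.4257
SG_post = 1 + 72.4257/1000

1.0724


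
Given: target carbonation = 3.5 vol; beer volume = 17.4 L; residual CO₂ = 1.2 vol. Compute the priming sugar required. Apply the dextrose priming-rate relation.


sugar = (target − residual)·4.0·V
sugar = (3.5 − 1.2)·4.0·17.4

160.0800 g


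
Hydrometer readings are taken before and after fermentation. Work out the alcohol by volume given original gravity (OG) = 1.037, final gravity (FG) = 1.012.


ABV = (OG − FG) · 131.25
ABV = (1.037 − 1.012) · 131.25

3.2812 % ABV


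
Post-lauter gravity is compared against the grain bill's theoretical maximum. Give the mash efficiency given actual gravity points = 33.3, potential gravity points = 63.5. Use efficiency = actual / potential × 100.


efficiency = 33.3 / 63.5 × 100

52.4409 %


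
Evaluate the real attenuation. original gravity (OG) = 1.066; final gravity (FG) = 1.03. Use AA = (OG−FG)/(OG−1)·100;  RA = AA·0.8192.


AA = (1.066 − 1.03)/(1.066 − 1)·100 = 54.5455
RA = 54.5455·0.8192

44.6836 %


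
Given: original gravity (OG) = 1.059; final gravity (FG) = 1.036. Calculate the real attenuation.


AA = (OG−FG)/(OG−1)·100;  RA = AA·0.8192
AA = (1.059 − 1.036)/(1.059 − 1)·100 = 38.9831
RA = 38.9831·0.8192

31.9349 %


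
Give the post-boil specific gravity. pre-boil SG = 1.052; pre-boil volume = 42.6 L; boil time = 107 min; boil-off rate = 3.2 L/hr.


V_post = V_pre − rate·(t/60);  SG_post = 1 + (SG_pre−1)·V_pre/V_post
V_post = 42.6 − 3.2·(107/60) = 36.8933
SG_post = 1 + (1.052 − 1)·42.6/36.8933

1.0600


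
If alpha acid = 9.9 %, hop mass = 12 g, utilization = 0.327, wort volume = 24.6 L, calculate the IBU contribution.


IBU = (α/100)·mass·U·1000 / V
IBU = (9.9/100)·12·0.327·1000 / 24.6

15.7917 IBU


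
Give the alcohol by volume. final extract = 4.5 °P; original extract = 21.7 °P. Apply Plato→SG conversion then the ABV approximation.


SG = 259/(259 − P);  ABV = (OG − FG)·131.25
OG = 259/(259 − 21.7) = 1.0914
FG = 259/(259 − 4.5) = 1.0177
ABV = (1.0914 − 1.0177)·131.25

9.6815 % ABV


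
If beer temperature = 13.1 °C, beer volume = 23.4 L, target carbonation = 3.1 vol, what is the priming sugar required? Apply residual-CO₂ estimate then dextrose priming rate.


residual = 14.695·(0.01821 + 0.09011·e^(−0.04·T));  sugar = (target − residual)·4.0·V
residual = 14.695·(0.01821 + 0.09011·e^(−0.04·13.1)) = 1.0517
sugar = (3.1 − 1.0517)·4.0·23.4

191.7211 g


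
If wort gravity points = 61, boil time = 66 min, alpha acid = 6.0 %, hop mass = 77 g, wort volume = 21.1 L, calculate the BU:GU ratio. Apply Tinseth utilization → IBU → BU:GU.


U = 1.65·0.000125^(GP/1000)·(1−e^(−0.04t))/4.15;  IBU = (α/100)·m·U·1000/V;  BU:GU = IBU/GP
U = 1.65·0.000125^(61/1000)·(1−e^(−0.04·66))/4.15 = 0.2134
IBU = (6.0/100)·77·0.2134·1000/21.1 = 46.7255
BU:GU = 46.7255/61

0.7660


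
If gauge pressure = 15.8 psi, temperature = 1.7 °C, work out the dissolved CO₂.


vols = (P + 14.695)·(0.01821 + 0.09011·e^(−0.04·T))
vols = (15.8 + 14.695)·(0.01821 + 0.09011·e^(−0.04·1.7))

3.1226 volumes


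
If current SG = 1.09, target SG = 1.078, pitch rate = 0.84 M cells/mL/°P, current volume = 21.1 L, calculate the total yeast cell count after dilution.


V_w = V·((SG_c−1)/(SG_t−1)−1);  °P = 259 − 259/SG_t;  cells = rate·(V+V_w)·°P
V_w = 21.1·((1.09−1)/(1.078−1)−1) = 3.2462
V_final = 21.1 + 3.2462 = 24.3462
°P = 259 − 259/1.078 = 18.7403
cells = 0.84·24.3462·18.7403

383.2527 billion cells


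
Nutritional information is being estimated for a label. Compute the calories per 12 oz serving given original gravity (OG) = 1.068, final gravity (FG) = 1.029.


ABW = (OG−FG)·131.25·0.79/FG;  °P = 259 − 259/SG (for OG→OE and FG→AE);  RE = 0.1808·OE + 0.8192·AE;  Cal = (6.9·ABW + 4·(RE−0.1))·FG·3.55
ABW = (1.068 − 1.029)·131.25·0.79/1.029 = 3.9298
OE = 259 − 259/1.068 = 16.4906 °P
AE = 259 − 259/1.029 = 7.2993 °P
RE = 0.1808·16.4906 + 0.8192·7.2993 = 8.9611 °P
Cal = (6.9·3.9298 + 4·(8.9611−0.1))·1.029·3.55

228.5300 kcal


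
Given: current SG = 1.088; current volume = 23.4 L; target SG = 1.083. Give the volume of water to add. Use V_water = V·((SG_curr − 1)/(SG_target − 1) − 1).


V_water = 23.4·((1.088 − 1)/(1.083 − 1) − 1)

1.4096 L


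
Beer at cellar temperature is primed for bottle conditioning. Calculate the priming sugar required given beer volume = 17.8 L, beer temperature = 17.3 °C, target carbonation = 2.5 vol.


residual = 14.695·(0.01821 + 0.09011·e^(−0.04·T));  sugar = (target − residual)·4.0·V
residual = 14.695·(0.01821 + 0.09011·e^(−0.04·17.3)) = 0.9304
sugar = (2.5 − 0.9304)·4.0·17.8

111.7527 g


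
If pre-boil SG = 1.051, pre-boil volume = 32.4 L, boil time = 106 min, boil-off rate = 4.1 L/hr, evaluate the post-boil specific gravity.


V_post = V_pre − rate·(t/60);  SG_post = 1 + (SG_pre−1)·V_pre/V_post
V_post = 32.4 − 4.1·(106/60) = 25.1567
SG_post = 1 + (1.051 − 1)·32.4/25.1567

1.0657


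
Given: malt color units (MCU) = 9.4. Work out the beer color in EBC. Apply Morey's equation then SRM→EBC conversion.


SRM = 1.4922·MCU^0.6859;  EBC = SRM·1.97
SRM = 1.4922·9.4^0.6859 = 6.9390
EBC = 6.9390·1.97

13.6698 EBC


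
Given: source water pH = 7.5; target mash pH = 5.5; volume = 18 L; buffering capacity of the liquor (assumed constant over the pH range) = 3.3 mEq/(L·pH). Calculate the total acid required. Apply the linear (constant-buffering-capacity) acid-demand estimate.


acid = buffering capacity · (pH_source − pH_target) · V
acid = 3.3 · (7.5 − 5.5) · 18

118.8000 mEq


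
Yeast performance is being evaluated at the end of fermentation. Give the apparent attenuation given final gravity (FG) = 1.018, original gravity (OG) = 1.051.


AA = (OG − FG)/(OG − 1) · 100
AA = (1.051 − 1.018)/(1.051 − 1) · 100

64.7059 %


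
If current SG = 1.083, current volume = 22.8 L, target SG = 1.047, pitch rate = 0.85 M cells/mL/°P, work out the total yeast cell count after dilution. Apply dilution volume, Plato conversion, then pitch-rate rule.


V_w = V·((SG_c−1)/(SG_t−1)−1);  °P = 259 − 259/SG_t;  cells = rate·(V+V_w)·°P
V_w = 22.8·((1.083−1)/(1.047−1)−1) = 17.4638
V_final = 22.8 + 17.4638 = 40.2638
°P = 259 − 259/1.047 = 11.6266
cells = 0.85·40.2638·11.6266

397.9101 billion cells


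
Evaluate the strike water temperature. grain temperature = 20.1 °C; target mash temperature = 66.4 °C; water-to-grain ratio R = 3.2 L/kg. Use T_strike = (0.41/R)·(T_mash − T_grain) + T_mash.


T_strike = (0.41/3.2)·(66.4 − 20.1) + 66.4

72.3322 °C


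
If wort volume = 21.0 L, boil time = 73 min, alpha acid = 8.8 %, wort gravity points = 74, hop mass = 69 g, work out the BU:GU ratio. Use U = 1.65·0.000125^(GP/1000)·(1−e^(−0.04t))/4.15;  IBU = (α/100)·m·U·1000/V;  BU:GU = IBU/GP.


U = 1.65·0.000125^(74/1000)·(1−e^(−0.04·73))/4.15 = 0.1934
IBU = (8.8/100)·69·0.1934·1000/21.0 = 55.9295
BU:GU = 55.9295/74

0.7558


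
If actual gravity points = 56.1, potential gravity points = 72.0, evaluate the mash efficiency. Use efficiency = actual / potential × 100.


efficiency = 56.1 / 72.0 × 100

77.9167 %


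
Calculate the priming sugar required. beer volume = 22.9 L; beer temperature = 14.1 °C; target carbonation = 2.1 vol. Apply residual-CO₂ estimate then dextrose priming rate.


residual = 14.695·(0.01821 + 0.09011·e^(−0.04·T));  sugar = (target − residual)·4.0·V
residual = 14.695·(0.01821 + 0.09011·e^(−0.04·14.1)) = 1.0210
sugar = (2.1 − 1.0210)·4.0·22.9

98.8408 g


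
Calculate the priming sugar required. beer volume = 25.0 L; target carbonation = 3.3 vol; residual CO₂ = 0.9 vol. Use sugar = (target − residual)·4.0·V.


sugar = (3.3 − 0.9)·4.0·25.0

240.0000 g


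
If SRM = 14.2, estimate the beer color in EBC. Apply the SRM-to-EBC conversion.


EBC = SRM · 1.97
EBC = 14.2 · 1.97

27.9740 EBC


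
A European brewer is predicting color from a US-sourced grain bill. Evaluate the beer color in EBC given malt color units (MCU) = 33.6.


SRM = 1.4922·MCU^0.6859;  EBC = SRM·1.97
SRM = 1.4922·33.6^0.6859 = 16.6243
EBC = 16.6243·1.97

32.7499 EBC


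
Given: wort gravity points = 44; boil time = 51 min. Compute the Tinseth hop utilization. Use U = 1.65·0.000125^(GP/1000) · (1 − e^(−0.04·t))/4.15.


bigness = 1.65·0.000125^(44/1000) = 1.1111
boil_factor = (1 − e^(−0.04·51))/4.15 = 0.2096
U = 1.1111 · 0.2096

0.2329


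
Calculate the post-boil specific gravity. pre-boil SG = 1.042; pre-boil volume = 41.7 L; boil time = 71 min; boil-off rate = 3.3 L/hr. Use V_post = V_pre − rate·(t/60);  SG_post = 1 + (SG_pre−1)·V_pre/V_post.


V_post = 41.7 − 3.3·(71/60) = 37.7950
SG_post = 1 + (1.042 − 1)·41.7/37.7950

1.0463


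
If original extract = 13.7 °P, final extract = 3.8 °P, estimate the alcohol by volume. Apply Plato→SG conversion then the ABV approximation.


SG = 259/(259 − P);  ABV = (OG − FG)·131.25
OG = 259/(259 − 13.7) = 1.0558
FG = 259/(259 − 3.8) = 1.0149
ABV = (1.0558 − 1.0149)·131.25

5.3760 % ABV


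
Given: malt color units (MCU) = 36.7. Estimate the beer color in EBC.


SRM = 1.4922·MCU^0.6859;  EBC = SRM·1.97
SRM = 1.4922·36.7^0.6859 = 17.6617
EBC = 17.6617·1.97

34.7935 EBC


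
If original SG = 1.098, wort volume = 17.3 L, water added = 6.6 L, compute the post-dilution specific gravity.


SG_new = 1 + (SG_old − 1)·V_old/(V_old + V_water)
pts = (1.098 − 1)·1000·17.3/(17.3 + 6.6) = 70.9372
SG_new = 1 + 70.9372/1000

1.0709


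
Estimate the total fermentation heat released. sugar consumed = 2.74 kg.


Q = m_sugar · 590 kJ/kg
Q = 2.74 · 590

1616.6000 kJ


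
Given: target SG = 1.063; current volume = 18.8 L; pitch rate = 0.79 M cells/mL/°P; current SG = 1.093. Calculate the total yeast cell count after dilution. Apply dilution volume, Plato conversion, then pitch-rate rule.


V_w = V·((SG_c−1)/(SG_t−1)−1);  °P = 259 − 259/SG_t;  cells = rate·(V+V_w)·°P
V_w = 18.8·((1.093−1)/(1.063−1)−1) = 8.9524
V_final = 18.8 + 8.9524 = 27.7524
°P = 259 − 259/1.063 = 15.3500
cells = 0.79·27.7524·15.3500

336.5382 billion cells


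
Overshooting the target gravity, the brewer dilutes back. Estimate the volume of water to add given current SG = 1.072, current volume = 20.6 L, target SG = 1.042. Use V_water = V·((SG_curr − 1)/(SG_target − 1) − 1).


V_water = 20.6·((1.072 − 1)/(1.042 − 1) − 1)

14.7143 L


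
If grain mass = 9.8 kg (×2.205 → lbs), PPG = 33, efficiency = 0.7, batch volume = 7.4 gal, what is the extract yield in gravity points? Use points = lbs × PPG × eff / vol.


lbs = 9.8 × 2.205 = 21.6090
points = 21.6090 × 33 × 0.7 / 7.4

67.4551 points


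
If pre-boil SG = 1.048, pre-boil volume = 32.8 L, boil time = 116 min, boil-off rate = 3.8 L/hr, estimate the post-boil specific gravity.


V_post = V_pre − rate·(t/60);  SG_post = 1 + (SG_pre−1)·V_pre/V_post
V_post = 32.8 − 3.8·(116/60) = 25.4533
SG_post = 1 + (1.048 − 1)·32.8/25.4533

1.0619


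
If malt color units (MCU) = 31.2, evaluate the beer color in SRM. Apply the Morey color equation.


SRM = 1.4922 · MCU^0.6859
SRM = 1.4922 · 31.2^0.6859

15.8004 SRM


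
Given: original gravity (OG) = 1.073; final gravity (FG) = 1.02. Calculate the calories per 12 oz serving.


ABW = (OG−FG)·131.25·0.79/FG;  °P = 259 − 259/SG (for OG→OE and FG→AE);  RE = 0.1808·OE + 0.8192·AE;  Cal = (6.9·ABW + 4·(RE−0.1))·FG·3.55
ABW = (1.073 − 1.02)·131.25·0.79/1.02 = 5.3877
OE = 259 − 259/1.073 = 17.6207 °P
AE = 259 − 259/1.02 = 5.0784 °P
RE = 0.1808·17.6207 + 0.8192·5.0784 = 7.3461 °P
Cal = (6.9·5.3877 + 4·(7.3461−0.1))·1.02·3.55

239.5628 kcal


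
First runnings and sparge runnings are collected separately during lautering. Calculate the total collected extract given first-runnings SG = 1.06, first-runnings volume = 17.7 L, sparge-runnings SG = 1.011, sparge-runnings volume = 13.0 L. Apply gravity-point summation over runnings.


total = Σ (SG_i − 1)·1000·V_i
first = (1.06 − 1)·1000·17.7 = 1062.0000
sparge = (1.011 − 1)·1000·13.0 = 143.0000
total = 1062.0000 + 143.0000

1205.0000 gravity·L


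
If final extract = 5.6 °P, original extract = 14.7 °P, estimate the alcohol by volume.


SG = 259/(259 − P);  ABV = (OG − FG)·131.25
OG = 259/(259 − 14.7) = 1.0602
FG = 259/(259 − 5.6) = 1.0221
ABV = (1.0602 − 1.0221)·131.25

4.9970 % ABV


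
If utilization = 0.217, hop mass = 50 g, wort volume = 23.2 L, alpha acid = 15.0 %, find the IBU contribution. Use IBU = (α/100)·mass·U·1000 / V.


IBU = (15.0/100)·50·0.217·1000 / 23.2

70.1509 IBU


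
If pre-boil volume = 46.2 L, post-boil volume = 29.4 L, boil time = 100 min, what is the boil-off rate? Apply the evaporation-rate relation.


rate = (V_pre − V_post) / (t_min/60)
rate = (46.2 − 29.4) / (100/60)

10.0800 L/hr


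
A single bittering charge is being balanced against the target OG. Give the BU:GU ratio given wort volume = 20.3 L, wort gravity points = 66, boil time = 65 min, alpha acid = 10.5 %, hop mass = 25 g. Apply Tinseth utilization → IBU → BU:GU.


U = 1.65·0.000125^(GP/1000)·(1−e^(−0.04t))/4.15;  IBU = (α/100)·m·U·1000/V;  BU:GU = IBU/GP
U = 1.65·0.000125^(66/1000)·(1−e^(−0.04·65))/4.15 = 0.2034
IBU = (10.5/100)·25·0.2034·1000/20.3 = 26.2995
BU:GU = 26.2995/66

0.3985


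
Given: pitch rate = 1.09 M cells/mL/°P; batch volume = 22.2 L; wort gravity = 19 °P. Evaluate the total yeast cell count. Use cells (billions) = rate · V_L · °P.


cells = 1.09 · 22.2 · 19

459.7620 billion cells


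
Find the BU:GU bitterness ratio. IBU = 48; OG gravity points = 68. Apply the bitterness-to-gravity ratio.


BU:GU = IBU / OG_points
BU:GU = 48 / 68

0.7059


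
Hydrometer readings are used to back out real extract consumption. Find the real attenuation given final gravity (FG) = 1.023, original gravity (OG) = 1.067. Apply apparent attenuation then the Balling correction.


AA = (OG−FG)/(OG−1)·100;  RA = AA·0.8192
AA = (1.067 − 1.023)/(1.067 − 1)·100 = 65.6716
RA = 65.6716·0.8192

53.7982 %


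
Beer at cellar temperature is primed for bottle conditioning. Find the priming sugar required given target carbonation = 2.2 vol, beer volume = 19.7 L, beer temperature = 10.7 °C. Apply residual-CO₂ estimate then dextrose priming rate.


residual = 14.695·(0.01821 + 0.09011·e^(−0.04·T));  sugar = (target − residual)·4.0·V
residual = 14.695·(0.01821 + 0.09011·e^(−0.04·10.7)) = 1.1307
sugar = (2.2 − 1.1307)·4.0·19.7

84.2606 g


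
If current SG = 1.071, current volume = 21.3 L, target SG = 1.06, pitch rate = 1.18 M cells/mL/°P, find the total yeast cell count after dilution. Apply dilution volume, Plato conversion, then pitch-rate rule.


V_w = V·((SG_c−1)/(SG_t−1)−1);  °P = 259 − 259/SG_t;  cells = rate·(V+V_w)·°P
V_w = 21.3·((1.071−1)/(1.06−1)−1) = 3.9050
V_final = 21.3 + 3.9050 = 25.2050
°P = 259 − 259/1.06 = 14.6604
cells = 1.18·25.2050·14.6604

436.0275 billion cells


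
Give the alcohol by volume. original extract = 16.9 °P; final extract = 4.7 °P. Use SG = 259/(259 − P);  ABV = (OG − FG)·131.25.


OG = 259/(259 − 16.9) = 1.0698
FG = 259/(259 − 4.7) = 1.0185
ABV = (1.0698 − 1.0185)·131.25

6.7362 % ABV


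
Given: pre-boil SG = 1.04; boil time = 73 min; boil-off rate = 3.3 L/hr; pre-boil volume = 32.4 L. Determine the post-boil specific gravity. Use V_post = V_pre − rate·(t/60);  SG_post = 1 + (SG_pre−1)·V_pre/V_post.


V_post = 32.4 − 3.3·(73/60) = 28.3850
SG_post = 1 + (1.04 − 1)·32.4/28.3850

1.0457


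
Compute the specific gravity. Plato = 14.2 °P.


SG = 259/(259 − P)
SG = 259/(259 − 14.2)

1.0580


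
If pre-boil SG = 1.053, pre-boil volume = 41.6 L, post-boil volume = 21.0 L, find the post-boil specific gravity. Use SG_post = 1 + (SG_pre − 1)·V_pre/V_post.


pts_pre = (1.053 − 1)·1000 = 53.0000
pts_post = 53.0000·41.6/21.0 = 104.9905
SG_post = 1 + 104.9905/1000

1.1050


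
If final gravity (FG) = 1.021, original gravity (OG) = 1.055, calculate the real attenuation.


AA = (OG−FG)/(OG−1)·100;  RA = AA·0.8192
AA = (1.055 − 1.021)/(1.055 − 1)·100 = 61.8182
RA = 61.8182·0.8192

50.6415 %


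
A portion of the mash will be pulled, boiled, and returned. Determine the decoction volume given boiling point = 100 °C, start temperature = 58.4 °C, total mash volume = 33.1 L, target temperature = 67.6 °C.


V_dec = V_total·(T_target − T_start)/(T_boil − T_start)
V_dec = 33.1·(67.6 − 58.4)/(100 − 58.4)

7.3202 L


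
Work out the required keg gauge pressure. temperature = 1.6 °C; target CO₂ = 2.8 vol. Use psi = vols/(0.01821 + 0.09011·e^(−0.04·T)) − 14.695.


psi = 2.8/(0.01821 + 0.09011·e^(−0.04·1.6)) − 14.695

12.5600 psi


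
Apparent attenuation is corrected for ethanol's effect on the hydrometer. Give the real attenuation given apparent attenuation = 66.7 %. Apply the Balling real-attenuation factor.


RA = AA · 0.8192
RA = 66.7 · 0.8192

54.6406 %


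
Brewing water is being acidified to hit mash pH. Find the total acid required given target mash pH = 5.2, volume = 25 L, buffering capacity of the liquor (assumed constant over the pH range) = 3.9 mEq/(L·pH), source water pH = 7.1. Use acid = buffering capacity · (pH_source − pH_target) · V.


acid = 3.9 · (7.1 − 5.2) · 25

185.2500 mEq


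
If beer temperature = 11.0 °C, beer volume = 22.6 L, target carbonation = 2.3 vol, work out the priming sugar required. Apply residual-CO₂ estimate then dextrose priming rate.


residual = 14.695·(0.01821 + 0.09011·e^(−0.04·T));  sugar = (target − residual)·4.0·V
residual = 14.695·(0.01821 + 0.09011·e^(−0.04·11.0)) = 1.1204
sugar = (2.3 − 1.1204)·4.0·22.6

106.6352 g


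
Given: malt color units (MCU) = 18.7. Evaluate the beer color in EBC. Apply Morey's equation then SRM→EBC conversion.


SRM = 1.4922·MCU^0.6859;  EBC = SRM·1.97
SRM = 1.4922·18.7^0.6859 = 11.1220
EBC = 11.1220·1.97

21.9104 EBC


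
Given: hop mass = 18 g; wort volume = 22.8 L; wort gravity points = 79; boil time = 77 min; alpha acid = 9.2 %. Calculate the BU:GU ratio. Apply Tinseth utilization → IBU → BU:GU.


U = 1.65·0.000125^(GP/1000)·(1−e^(−0.04t))/4.15;  IBU = (α/100)·m·U·1000/V;  BU:GU = IBU/GP
U = 1.65·0.000125^(79/1000)·(1−e^(−0.04·77))/4.15 = 0.1865
IBU = (9.2/100)·18·0.1865·1000/22.8 = 13.5452
BU:GU = 13.5452/79

0.1715


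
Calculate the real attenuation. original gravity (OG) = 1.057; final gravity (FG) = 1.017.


AA = (OG−FG)/(OG−1)·100;  RA = AA·0.8192
AA = (1.057 − 1.017)/(1.057 − 1)·100 = 70.1754
RA = 70.1754·0.8192

57.4877 %
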